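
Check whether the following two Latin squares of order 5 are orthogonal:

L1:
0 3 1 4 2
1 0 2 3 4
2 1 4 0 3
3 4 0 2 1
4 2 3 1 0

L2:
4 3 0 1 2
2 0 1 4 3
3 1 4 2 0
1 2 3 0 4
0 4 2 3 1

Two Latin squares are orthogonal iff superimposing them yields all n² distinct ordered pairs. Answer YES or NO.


Form the n² = 25 superimposed pairs (L1[i][j], L2[i][j]), row by row (rows and columns indexed from 0):
row 0: (0,4) (3,3) (1,0) (4,1) (2,2)
row 1: (1,2) (0,0) (2,1) (3,4) (4,3)
row 2: (2,3) (1,1) (4,4) (0,2) (3,0)
row 3: (3,1) (4,2) (0,3) (2,0) (1,4)
row 4: (4,0) (2,4) (3,2) (1,3) (0,1)
Orthogonality requires all 25 pairs distinct.
Check by first coordinate: for each symbol s of L1, list the L2 entries in the n cells where L1 = s; they must all differ.
  L1 = 0: L2 entries (in reading order) 4, 0, 2, 3, 1 — all 5 distinct ✓
  L1 = 1: L2 entries (in reading order) 0, 2, 1, 4, 3 — all 5 distinct ✓
  L1 = 2: L2 entries (in reading order) 2, 1, 3, 0, 4 — all 5 distinct ✓
  L1 = 3: L2 entries (in reading order) 3, 4, 0, 1, 2 — all 5 distinct ✓
  L1 = 4: L2 entries (in reading order) 1, 3, 4, 2, 0 — all 5 distinct ✓
Every symbol of L1 meets every symbol of L2 exactly once, so all 25 pairs are distinct (25 of 25).
Conclusion: YES.

YES


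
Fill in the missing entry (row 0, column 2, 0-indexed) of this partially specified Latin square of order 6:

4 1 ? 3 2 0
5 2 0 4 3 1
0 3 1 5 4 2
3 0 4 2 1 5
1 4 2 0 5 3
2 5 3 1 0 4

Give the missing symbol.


Row 0 contains symbols [0, 1, 2, 3, 4] — missing [5].
Column 2 contains symbols [0, 1, 2, 3, 4] — missing [5].
The missing symbol must appear in both missing sets; intersection = [5].
Therefore the hidden value is 5.

Missing value = 5.


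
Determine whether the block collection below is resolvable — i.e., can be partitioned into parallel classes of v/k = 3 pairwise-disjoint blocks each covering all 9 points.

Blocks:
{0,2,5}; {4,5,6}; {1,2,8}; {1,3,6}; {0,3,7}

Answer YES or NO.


v = 9, block size k = 3, number of blocks = 5.
For resolvability, blocks must partition into parallel classes of size v/k = 3.
Total blocks must therefore be a multiple of 3: 5 = 3·1 + 2 ⇒ not divisible ✗.
Resolvable? NO.

NO


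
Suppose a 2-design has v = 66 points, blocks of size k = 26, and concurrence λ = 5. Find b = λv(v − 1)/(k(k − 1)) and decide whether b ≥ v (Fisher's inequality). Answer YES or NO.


r = λ(v − 1)/(k − 1) = 5·65/25 = 13.
b = vr/k = 66·13/26 = 33.
Fisher's inequality: b ≥ v ⇔ 33 ≥ 66? NO.

NO


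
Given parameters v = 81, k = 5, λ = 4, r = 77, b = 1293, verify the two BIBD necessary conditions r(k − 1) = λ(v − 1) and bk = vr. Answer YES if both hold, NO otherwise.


Condition (i): r(k − 1) = 77·4 = 308; λ(v − 1) = 4·80 = 320. Match? NO.
Condition (ii): bk = 1293·5 = 6465; vr = 81·77 = 6237. Match? NO.
Both conditions hold? NO.

NO


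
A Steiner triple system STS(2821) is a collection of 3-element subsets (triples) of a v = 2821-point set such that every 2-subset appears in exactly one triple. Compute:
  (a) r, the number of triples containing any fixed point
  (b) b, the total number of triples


An STS(v) is a 2-(v, 3, 1) BIBD: block size k = 3, λ = 1.
Replication: r(k − 1) = λ(v − 1) ⇒ r·2 = 2821 − 1 = 2820 ⇒ r = 1410.
Block count: b = v(v − 1)/6 = 2821·2820/6 = 7955220/6 = 1325870.

r = 1410, b = 1325870.


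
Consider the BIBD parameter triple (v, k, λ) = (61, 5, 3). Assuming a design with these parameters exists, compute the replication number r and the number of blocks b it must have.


Any 2-(v, k, λ) BIBD satisfies two necessary conditions:
  (i)  Each point sits in r blocks, and counting incidences through any fixed point gives r(k − 1) = λ(v − 1), so r = λ(v − 1)/(k − 1).
  (ii) Total incidences bk = vr, so b = vr/k.
Step 1: r = λ(v − 1)/(k − 1) = 3·(61 − 1)/(5 − 1) = 3·60/4 = 180/4 = 45.
Step 2: b = vr/k = 61·45/5 = 2745/5 = 549.
Check integrality: r = 45 ∈ Z ✓, b = 549 ∈ Z ✓.
(These identities are necessary conditions: they determine r and b for any design with these parameters, but do not by themselves prove that one exists.)

r = 45, b = 549.


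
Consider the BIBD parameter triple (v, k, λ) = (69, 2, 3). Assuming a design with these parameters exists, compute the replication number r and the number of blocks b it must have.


Any 2-(v, k, λ) BIBD satisfies two necessary conditions:
  (i)  Each point sits in r blocks, and counting incidences through any fixed point gives r(k − 1) = λ(v − 1), so r = λ(v − 1)/(k − 1).
  (ii) Total incidences bk = vr, so b = vr/k.
Step 1: r = λ(v − 1)/(k − 1) = 3·(69 − 1)/(2 − 1) = 3·68/1 = 204/1 = 204.
Step 2: b = vr/k = 69·204/2 = 14076/2 = 7038.
Check integrality: r = 204 ∈ Z ✓, b = 7038 ∈ Z ✓.
(These identities are necessary conditions: they determine r and b for any design with these parameters, but do not by themselves prove that one exists.)

r = 204, b = 7038.


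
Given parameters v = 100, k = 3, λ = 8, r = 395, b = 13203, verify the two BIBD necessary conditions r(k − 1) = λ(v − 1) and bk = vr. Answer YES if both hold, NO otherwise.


Condition (i): r(k − 1) = 395·2 = 790; λ(v − 1) = 8·99 = 792. Match? NO.
Condition (ii): bk = 13203·3 = 39609; vr = 100·395 = 39500. Match? NO.
Both conditions hold? NO.

NO


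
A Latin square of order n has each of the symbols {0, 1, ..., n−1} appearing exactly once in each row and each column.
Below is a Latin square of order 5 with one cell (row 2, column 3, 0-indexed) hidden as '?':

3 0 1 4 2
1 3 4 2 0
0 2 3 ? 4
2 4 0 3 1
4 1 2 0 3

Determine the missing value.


Row 2 contains symbols [0, 2, 3, 4] — missing [1].
Column 3 contains symbols [0, 2, 3, 4] — missing [1].
The missing symbol must appear in both missing sets; intersection = [1].
Therefore the hidden value is 1.

Missing value = 1.


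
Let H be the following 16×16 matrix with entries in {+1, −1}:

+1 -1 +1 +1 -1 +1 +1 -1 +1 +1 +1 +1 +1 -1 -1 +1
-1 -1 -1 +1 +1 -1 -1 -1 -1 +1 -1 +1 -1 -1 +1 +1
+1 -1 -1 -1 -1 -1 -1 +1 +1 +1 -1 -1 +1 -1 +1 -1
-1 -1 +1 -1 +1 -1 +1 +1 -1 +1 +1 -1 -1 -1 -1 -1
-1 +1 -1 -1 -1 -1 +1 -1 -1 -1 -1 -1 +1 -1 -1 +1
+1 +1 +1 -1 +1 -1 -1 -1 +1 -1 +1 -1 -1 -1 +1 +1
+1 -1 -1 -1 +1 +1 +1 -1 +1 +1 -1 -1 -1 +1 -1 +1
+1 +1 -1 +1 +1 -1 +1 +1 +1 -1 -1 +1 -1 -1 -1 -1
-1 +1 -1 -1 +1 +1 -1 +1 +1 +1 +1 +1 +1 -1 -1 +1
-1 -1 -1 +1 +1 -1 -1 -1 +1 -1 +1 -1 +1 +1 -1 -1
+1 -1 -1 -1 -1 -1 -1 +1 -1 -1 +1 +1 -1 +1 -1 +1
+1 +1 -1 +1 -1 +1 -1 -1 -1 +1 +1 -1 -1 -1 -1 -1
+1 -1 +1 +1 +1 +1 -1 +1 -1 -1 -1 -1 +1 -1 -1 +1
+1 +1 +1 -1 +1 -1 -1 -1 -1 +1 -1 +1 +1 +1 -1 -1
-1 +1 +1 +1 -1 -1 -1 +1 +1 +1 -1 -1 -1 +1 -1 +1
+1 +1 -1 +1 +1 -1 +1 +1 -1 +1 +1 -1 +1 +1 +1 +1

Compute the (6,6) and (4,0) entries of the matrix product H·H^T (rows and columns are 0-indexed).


Row 0 of H: [1, -1, 1, 1, -1, 1, 1, -1, 1, 1, 1, 1, 1, -1, -1, 1].
Row 4 of H: [-1, 1, -1, -1, -1, -1, 1, -1, -1, -1, -1, -1, 1, -1, -1, 1].
Row 6 of H: [1, -1, -1, -1, 1, 1, 1, -1, 1, 1, -1, -1, -1, 1, -1, 1].
(H·H^T)[6][6] = Σ_j H[6][j]·H[6][j] = (1)² + (-1)² + (-1)² + (-1)² + (1)² + (1)² + (1)² + (-1)² + (1)² + (1)² + (-1)² + (-1)² + (-1)² + (1)² + (-1)² + (1)² = 1 + 1 + 1 + 1 + 1 + 1 + 1 + 1 + 1 + 1 + 1 + 1 + 1 + 1 + 1 + 1 = 16.
(H·H^T)[4][0] = Σ_j H[4][j]·H[0][j] = (-1)·(1) + (1)·(-1) + (-1)·(1) + (-1)·(1) + (-1)·(-1) + (-1)·(1) + (1)·(1) + (-1)·(-1) + (-1)·(1) + (-1)·(1) + (-1)·(1) + (-1)·(1) + (1)·(1) + (-1)·(-1) + (-1)·(-1) + (1)·(1) = -1 + -1 + -1 + -1 + 1 + -1 + 1 + 1 + -1 + -1 + -1 + -1 + 1 + 1 + 1 + 1 = -2.
Rows 4 and 0 are not orthogonal (dot product = -2 ≠ 0), so H is not a Hadamard matrix.

(6,6) entry = 16; (4,0) entry = -2.


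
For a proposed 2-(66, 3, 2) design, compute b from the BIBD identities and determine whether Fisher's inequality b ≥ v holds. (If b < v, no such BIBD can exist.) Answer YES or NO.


b = λv(v − 1)/(k(k − 1)) = 2·66·65/(3·2) = 8580/6 = 1430.
Compare with v = 66: b ≥ v, so Fisher's inequality holds.

YES


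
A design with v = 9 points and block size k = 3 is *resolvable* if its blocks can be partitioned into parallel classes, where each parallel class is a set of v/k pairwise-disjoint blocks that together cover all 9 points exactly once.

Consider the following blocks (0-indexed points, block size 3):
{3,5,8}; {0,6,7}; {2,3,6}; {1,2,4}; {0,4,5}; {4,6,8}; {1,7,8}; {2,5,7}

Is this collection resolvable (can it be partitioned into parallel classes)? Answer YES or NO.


v = 9, block size k = 3, number of blocks = 8.
For resolvability, blocks must partition into parallel classes of size v/k = 3.
Total blocks must therefore be a multiple of 3: 8 = 3·2 + 2 ⇒ not divisible ✗.
Resolvable? NO.

NO


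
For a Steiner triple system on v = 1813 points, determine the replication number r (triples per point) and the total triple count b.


An STS(v) is a 2-(v, 3, 1) BIBD: block size k = 3, λ = 1.
Replication: r(k − 1) = λ(v − 1) ⇒ r·2 = 1813 − 1 = 1812 ⇒ r = 906.
Block count: bk = vr ⇒ b·3 = 1813·906 = 1642578 ⇒ b = 547526.
(Check via b = v(v − 1)/6 = 1813·1812/6 = 3285156/6 = 547526.)

r = 906, b = 547526.


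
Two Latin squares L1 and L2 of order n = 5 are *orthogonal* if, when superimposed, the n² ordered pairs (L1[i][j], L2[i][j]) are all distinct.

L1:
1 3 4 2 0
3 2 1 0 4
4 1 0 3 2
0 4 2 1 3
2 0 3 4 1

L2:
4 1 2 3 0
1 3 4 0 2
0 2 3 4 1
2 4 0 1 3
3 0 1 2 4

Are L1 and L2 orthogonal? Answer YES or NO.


Form the n² = 25 superimposed pairs (L1[i][j], L2[i][j]), row by row (rows and columns indexed from 0):
row 0: (1,4) (3,1) (4,2) (2,3) (0,0)
row 1: (3,1) (2,3) (1,4) (0,0) (4,2)
row 2: (4,0) (1,2) (0,3) (3,4) (2,1)
row 3: (0,2) (4,4) (2,0) (1,1) (3,3)
row 4: (2,3) (0,0) (3,1) (4,2) (1,4)
Orthogonality requires all 25 pairs distinct.
But the pair (3,1) repeats: cell (0,1) has L1 = 3, L2 = 1, and cell (1,0) has L1 = 3, L2 = 1.
A repeated pair means some other pair never occurs (only 15 distinct pairs out of 25), so the squares are not orthogonal.
Conclusion: NO.

NO


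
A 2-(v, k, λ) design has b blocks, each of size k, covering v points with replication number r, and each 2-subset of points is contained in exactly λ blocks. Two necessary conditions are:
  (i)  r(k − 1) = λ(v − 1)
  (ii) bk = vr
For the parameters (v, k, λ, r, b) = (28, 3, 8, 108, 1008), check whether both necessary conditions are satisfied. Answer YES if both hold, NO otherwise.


Condition (i): r(k − 1) = 108·2 = 216; λ(v − 1) = 8·27 = 216. Match? YES.
Condition (ii): bk = 1008·3 = 3024; vr = 28·108 = 3024. Match? YES.
Both conditions hold? YES.

YES


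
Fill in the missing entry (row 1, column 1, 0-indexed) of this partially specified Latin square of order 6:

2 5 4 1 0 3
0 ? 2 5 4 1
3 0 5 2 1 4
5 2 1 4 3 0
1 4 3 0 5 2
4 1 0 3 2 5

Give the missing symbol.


Row 1 contains symbols [0, 1, 2, 4, 5] — missing [3].
Column 1 contains symbols [0, 1, 2, 4, 5] — missing [3].
The missing symbol must appear in both missing sets; intersection = [3].
Therefore the hidden value is 3.

Missing value = 3.


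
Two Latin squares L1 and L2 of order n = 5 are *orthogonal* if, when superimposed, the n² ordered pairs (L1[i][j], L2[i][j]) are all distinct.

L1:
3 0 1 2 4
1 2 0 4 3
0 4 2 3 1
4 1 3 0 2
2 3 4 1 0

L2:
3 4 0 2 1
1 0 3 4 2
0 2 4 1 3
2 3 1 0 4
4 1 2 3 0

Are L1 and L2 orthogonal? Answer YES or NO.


Form the n² = 25 superimposed pairs (L1[i][j], L2[i][j]), row by row (rows and columns indexed from 0):
row 0: (3,3) (0,4) (1,0) (2,2) (4,1)
row 1: (1,1) (2,0) (0,3) (4,4) (3,2)
row 2: (0,0) (4,2) (2,4) (3,1) (1,3)
row 3: (4,2) (1,3) (3,1) (0,0) (2,4)
row 4: (2,4) (3,1) (4,2) (1,3) (0,0)
Orthogonality requires all 25 pairs distinct.
But the pair (4,2) repeats: cell (2,1) has L1 = 4, L2 = 2, and cell (3,0) has L1 = 4, L2 = 2.
A repeated pair means some other pair never occurs (only 15 distinct pairs out of 25), so the squares are not orthogonal.
Conclusion: NO.

NO


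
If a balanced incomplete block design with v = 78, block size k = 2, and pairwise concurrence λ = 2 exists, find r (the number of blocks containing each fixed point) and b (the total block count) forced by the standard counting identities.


Any 2-(v, k, λ) BIBD satisfies two necessary conditions:
  (i)  Each point sits in r blocks, and counting incidences through any fixed point gives r(k − 1) = λ(v − 1), so r = λ(v − 1)/(k − 1).
  (ii) Total incidences bk = vr, so b = vr/k.
Step 1: r = λ(v − 1)/(k − 1) = 2·(78 − 1)/(2 − 1) = 2·77/1 = 154/1 = 154.
Step 2: b = vr/k = 78·154/2 = 12012/2 = 6006.
Check integrality: r = 154 ∈ Z ✓, b = 6006 ∈ Z ✓.
(These identities are necessary conditions: they determine r and b for any design with these parameters, but do not by themselves prove that one exists.)

r = 154, b = 6006.


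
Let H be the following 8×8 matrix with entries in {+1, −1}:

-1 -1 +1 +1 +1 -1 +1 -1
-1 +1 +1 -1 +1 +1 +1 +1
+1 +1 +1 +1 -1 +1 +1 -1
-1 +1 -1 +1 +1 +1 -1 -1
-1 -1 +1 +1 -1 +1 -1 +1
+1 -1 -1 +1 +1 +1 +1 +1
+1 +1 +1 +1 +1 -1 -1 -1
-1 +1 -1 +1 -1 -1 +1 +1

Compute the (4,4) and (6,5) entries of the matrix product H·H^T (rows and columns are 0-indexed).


Row 4 of H: [-1, -1, 1, 1, -1, 1, -1, 1].
Row 5 of H: [1, -1, -1, 1, 1, 1, 1, 1].
Row 6 of H: [1, 1, 1, 1, 1, -1, -1, -1].
(H·H^T)[4][4] = Σ_j H[4][j]·H[4][j] = (-1)² + (-1)² + (1)² + (1)² + (-1)² + (1)² + (-1)² + (1)² = 1 + 1 + 1 + 1 + 1 + 1 + 1 + 1 = 8.
(H·H^T)[6][5] = Σ_j H[6][j]·H[5][j] = (1)·(1) + (1)·(-1) + (1)·(-1) + (1)·(1) + (1)·(1) + (-1)·(1) + (-1)·(1) + (-1)·(1) = 1 + -1 + -1 + 1 + 1 + -1 + -1 + -1 = -2.
Rows 6 and 5 are not orthogonal (dot product = -2 ≠ 0), so H is not a Hadamard matrix.

(4,4) entry = 8; (6,5) entry = -2.


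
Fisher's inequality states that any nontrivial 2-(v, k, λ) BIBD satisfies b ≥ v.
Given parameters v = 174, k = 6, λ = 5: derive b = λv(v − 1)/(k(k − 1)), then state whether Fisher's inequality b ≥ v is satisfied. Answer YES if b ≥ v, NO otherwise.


r = λ(v − 1)/(k − 1) = 5·173/5 = 173.
b = vr/k = 174·173/6 = 5017.
Fisher's inequality: b ≥ v ⇔ 5017 ≥ 174? YES.

YES


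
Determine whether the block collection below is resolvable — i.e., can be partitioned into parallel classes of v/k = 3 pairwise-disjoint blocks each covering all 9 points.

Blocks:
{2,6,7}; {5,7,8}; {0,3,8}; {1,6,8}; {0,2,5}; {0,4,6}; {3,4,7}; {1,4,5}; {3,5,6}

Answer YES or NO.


v = 9, block size k = 3, number of blocks = 9.
For resolvability, blocks must partition into parallel classes of size v/k = 3.
Total blocks must therefore be a multiple of 3: 9 = 3·3 + 0 ⇒ divisible ✓.
Consider block {5,7,8}. The only other block(s) in the collection disjoint from it are {0,4,6} — just 1 block(s). Any parallel class containing {5,7,8} would need 2 other blocks each disjoint from it, so no parallel class of size 3 can contain {5,7,8}.
Since every block must belong to some parallel class in a resolution, the collection cannot be partitioned into parallel classes.
Resolvable? NO.

NO


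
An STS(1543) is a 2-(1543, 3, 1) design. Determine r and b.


An STS(v) is a 2-(v, 3, 1) BIBD: block size k = 3, λ = 1.
Replication: r(k − 1) = λ(v − 1) ⇒ r·2 = 1543 − 1 = 1542 ⇒ r = 771.
Block count: bk = vr ⇒ b·3 = 1543·771 = 1189653 ⇒ b = 396551.
(Check via b = v(v − 1)/6 = 1543·1542/6 = 2379306/6 = 396551.)

r = 771, b = 396551.


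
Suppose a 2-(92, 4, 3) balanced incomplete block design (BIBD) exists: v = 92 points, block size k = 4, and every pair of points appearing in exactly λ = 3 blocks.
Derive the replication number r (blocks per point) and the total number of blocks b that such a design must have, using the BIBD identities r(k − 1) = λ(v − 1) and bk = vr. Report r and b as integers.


Any 2-(v, k, λ) BIBD satisfies two necessary conditions:
  (i)  Each point sits in r blocks, and counting incidences through any fixed point gives r(k − 1) = λ(v − 1), so r = λ(v − 1)/(k − 1).
  (ii) Total incidences bk = vr, so b = vr/k.
Step 1: r = λ(v − 1)/(k − 1) = 3·(92 − 1)/(4 − 1) = 3·91/3 = 273/3 = 91.
Step 2: b = vr/k = 92·91/4 = 8372/4 = 2093.
Check integrality: r = 91 ∈ Z ✓, b = 2093 ∈ Z ✓.
(These identities are necessary conditions: they determine r and b for any design with these parameters, but do not by themselves prove that one exists.)

r = 91, b = 2093.


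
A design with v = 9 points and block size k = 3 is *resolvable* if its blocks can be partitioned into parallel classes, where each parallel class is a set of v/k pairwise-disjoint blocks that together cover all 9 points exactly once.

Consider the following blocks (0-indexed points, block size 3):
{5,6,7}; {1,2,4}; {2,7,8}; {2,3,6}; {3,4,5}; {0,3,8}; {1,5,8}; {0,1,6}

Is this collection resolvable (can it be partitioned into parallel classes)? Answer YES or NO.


v = 9, block size k = 3, number of blocks = 8.
For resolvability, blocks must partition into parallel classes of size v/k = 3.
Total blocks must therefore be a multiple of 3: 8 = 3·2 + 2 ⇒ not divisible ✗.
Resolvable? NO.

NO


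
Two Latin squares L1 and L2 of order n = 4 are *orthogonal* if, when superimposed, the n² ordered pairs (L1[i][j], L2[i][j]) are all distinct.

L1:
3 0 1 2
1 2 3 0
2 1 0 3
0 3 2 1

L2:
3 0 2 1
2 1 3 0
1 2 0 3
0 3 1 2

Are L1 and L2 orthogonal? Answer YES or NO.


Form the n² = 16 superimposed pairs (L1[i][j], L2[i][j]), row by row (rows and columns indexed from 0):
row 0: (3,3) (0,0) (1,2) (2,1)
row 1: (1,2) (2,1) (3,3) (0,0)
row 2: (2,1) (1,2) (0,0) (3,3)
row 3: (0,0) (3,3) (2,1) (1,2)
Orthogonality requires all 16 pairs distinct.
But the pair (1,2) repeats: cell (0,2) has L1 = 1, L2 = 2, and cell (1,0) has L1 = 1, L2 = 2.
A repeated pair means some other pair never occurs (only 4 distinct pairs out of 16), so the squares are not orthogonal.
Conclusion: NO.

NO


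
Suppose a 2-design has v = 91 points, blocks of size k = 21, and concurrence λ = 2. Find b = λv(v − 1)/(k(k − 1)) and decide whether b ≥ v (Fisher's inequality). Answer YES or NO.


b = λv(v − 1)/(k(k − 1)) = 2·91·90/(21·20) = 16380/420 = 39.
Compare with v = 91: b < v, so Fisher's inequality fails.

NO


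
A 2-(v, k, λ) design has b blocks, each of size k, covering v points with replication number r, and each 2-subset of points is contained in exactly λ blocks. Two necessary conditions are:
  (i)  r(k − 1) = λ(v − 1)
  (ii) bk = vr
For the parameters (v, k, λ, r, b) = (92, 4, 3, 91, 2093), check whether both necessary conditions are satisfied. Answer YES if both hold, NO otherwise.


Condition (i): r(k − 1) = 91·3 = 273; λ(v − 1) = 3·91 = 273. Match? YES.
Condition (ii): bk = 2093·4 = 8372; vr = 92·91 = 8372. Match? YES.
Both conditions hold? YES.

YES


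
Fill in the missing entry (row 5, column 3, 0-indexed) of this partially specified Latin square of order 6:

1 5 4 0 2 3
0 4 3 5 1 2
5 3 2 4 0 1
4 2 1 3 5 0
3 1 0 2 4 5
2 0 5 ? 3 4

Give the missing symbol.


Row 5 contains symbols [0, 2, 3, 4, 5] — missing [1].
Column 3 contains symbols [0, 2, 3, 4, 5] — missing [1].
The missing symbol must appear in both missing sets; intersection = [1].
Therefore the hidden value is 1.

Missing value = 1.


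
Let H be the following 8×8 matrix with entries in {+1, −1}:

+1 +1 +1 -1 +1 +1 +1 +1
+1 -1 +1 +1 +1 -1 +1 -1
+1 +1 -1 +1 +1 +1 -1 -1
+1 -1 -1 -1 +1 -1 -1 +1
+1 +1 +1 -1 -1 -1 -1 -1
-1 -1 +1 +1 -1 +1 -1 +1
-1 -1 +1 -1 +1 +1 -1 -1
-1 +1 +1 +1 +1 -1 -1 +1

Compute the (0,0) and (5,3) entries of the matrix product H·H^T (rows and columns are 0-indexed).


Row 0 of H: [1, 1, 1, -1, 1, 1, 1, 1].
Row 3 of H: [1, -1, -1, -1, 1, -1, -1, 1].
Row 5 of H: [-1, -1, 1, 1, -1, 1, -1, 1].
(H·H^T)[0][0] = Σ_j H[0][j]·H[0][j] = (1)² + (1)² + (1)² + (-1)² + (1)² + (1)² + (1)² + (1)² = 1 + 1 + 1 + 1 + 1 + 1 + 1 + 1 = 8.
(H·H^T)[5][3] = Σ_j H[5][j]·H[3][j] = (-1)·(1) + (-1)·(-1) + (1)·(-1) + (1)·(-1) + (-1)·(1) + (1)·(-1) + (-1)·(-1) + (1)·(1) = -1 + 1 + -1 + -1 + -1 + -1 + 1 + 1 = -2.
Rows 5 and 3 are not orthogonal (dot product = -2 ≠ 0), so H is not a Hadamard matrix.

(0,0) entry = 8; (5,3) entry = -2.


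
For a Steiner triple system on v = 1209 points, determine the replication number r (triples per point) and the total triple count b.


An STS(v) is a 2-(v, 3, 1) BIBD: block size k = 3, λ = 1.
Replication: r(k − 1) = λ(v − 1) ⇒ r·2 = 1209 − 1 = 1208 ⇒ r = 604.
Block count: bk = vr ⇒ b·3 = 1209·604 = 730236 ⇒ b = 243412.
(Check via b = v(v − 1)/6 = 1209·1208/6 = 1460472/6 = 243412.)

r = 604, b = 243412.


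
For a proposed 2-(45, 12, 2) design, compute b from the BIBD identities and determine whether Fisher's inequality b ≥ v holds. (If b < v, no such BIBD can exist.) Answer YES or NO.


b = λv(v − 1)/(k(k − 1)) = 2·45·44/(12·11) = 3960/132 = 30.
Compare with v = 45: b < v, so Fisher's inequality fails.

NO


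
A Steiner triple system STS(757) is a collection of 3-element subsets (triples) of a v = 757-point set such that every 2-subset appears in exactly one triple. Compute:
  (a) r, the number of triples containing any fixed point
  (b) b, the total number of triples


An STS(v) is a 2-(v, 3, 1) BIBD: block size k = 3, λ = 1.
Replication: r(k − 1) = λ(v − 1) ⇒ r·2 = 757 − 1 = 756 ⇒ r = 378.
Block count: bk = vr ⇒ b·3 = 757·378 = 286146 ⇒ b = 95382.

r = 378, b = 95382.


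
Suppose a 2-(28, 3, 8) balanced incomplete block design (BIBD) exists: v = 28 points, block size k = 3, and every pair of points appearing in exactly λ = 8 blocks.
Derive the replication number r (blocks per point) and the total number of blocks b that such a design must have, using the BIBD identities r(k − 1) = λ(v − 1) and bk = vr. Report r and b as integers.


Any 2-(v, k, λ) BIBD satisfies two necessary conditions:
  (i)  Each point sits in r blocks, and counting incidences through any fixed point gives r(k − 1) = λ(v − 1), so r = λ(v − 1)/(k − 1).
  (ii) Total incidences bk = vr, so b = vr/k.
Step 1: r = λ(v − 1)/(k − 1) = 8·(28 − 1)/(3 − 1) = 8·27/2 = 216/2 = 108.
Step 2: b = vr/k = 28·108/3 = 3024/3 = 1008.
Check integrality: r = 108 ∈ Z ✓, b = 1008 ∈ Z ✓.
(These identities are necessary conditions: they determine r and b for any design with these parameters, but do not by themselves prove that one exists.)

r = 108, b = 1008.


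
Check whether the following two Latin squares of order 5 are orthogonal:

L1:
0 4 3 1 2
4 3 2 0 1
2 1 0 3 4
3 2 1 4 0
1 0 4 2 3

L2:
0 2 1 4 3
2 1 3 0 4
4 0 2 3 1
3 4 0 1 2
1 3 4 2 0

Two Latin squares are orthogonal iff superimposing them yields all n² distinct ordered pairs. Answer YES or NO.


Form the n² = 25 superimposed pairs (L1[i][j], L2[i][j]), row by row (rows and columns indexed from 0):
row 0: (0,0) (4,2) (3,1) (1,4) (2,3)
row 1: (4,2) (3,1) (2,3) (0,0) (1,4)
row 2: (2,4) (1,0) (0,2) (3,3) (4,1)
row 3: (3,3) (2,4) (1,0) (4,1) (0,2)
row 4: (1,1) (0,3) (4,4) (2,2) (3,0)
Orthogonality requires all 25 pairs distinct.
But the pair (4,2) repeats: cell (0,1) has L1 = 4, L2 = 2, and cell (1,0) has L1 = 4, L2 = 2.
A repeated pair means some other pair never occurs (only 15 distinct pairs out of 25), so the squares are not orthogonal.
Conclusion: NO.

NO


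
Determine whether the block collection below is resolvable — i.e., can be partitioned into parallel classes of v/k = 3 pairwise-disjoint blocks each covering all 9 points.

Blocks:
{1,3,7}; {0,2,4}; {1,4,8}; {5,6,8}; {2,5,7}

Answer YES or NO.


v = 9, block size k = 3, number of blocks = 5.
For resolvability, blocks must partition into parallel classes of size v/k = 3.
Total blocks must therefore be a multiple of 3: 5 = 3·1 + 2 ⇒ not divisible ✗.
Resolvable? NO.

NO


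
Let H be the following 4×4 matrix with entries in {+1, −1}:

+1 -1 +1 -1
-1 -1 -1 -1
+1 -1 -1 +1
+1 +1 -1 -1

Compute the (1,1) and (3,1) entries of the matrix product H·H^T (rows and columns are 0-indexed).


Row 1 of H: [-1, -1, -1, -1].
Row 3 of H: [1, 1, -1, -1].
(H·H^T)[1][1] = Σ_j H[1][j]·H[1][j] = (-1)² + (-1)² + (-1)² + (-1)² = 1 + 1 + 1 + 1 = 4.
(H·H^T)[3][1] = Σ_j H[3][j]·H[1][j] = (1)·(-1) + (1)·(-1) + (-1)·(-1) + (-1)·(-1) = -1 + -1 + 1 + 1 = 0.
So rows 3 and 1 are orthogonal; the diagonal entry equals n = 4.

(1,1) entry = 4; (3,1) entry = 0.


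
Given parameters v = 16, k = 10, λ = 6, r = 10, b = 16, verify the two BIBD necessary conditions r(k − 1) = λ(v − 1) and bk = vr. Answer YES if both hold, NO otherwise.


Condition (i): r(k − 1) = 10·9 = 90; λ(v − 1) = 6·15 = 90. Match? YES.
Condition (ii): bk = 16·10 = 160; vr = 16·10 = 160. Match? YES.
Both conditions hold? YES.

YES


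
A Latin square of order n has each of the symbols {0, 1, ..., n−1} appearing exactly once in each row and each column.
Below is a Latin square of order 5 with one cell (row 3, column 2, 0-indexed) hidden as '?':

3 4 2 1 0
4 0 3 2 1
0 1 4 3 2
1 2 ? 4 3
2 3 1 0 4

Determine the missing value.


Row 3 contains symbols [1, 2, 3, 4] — missing [0].
Column 2 contains symbols [1, 2, 3, 4] — missing [0].
The missing symbol must appear in both missing sets; intersection = [0].
Therefore the hidden value is 0.

Missing value = 0.


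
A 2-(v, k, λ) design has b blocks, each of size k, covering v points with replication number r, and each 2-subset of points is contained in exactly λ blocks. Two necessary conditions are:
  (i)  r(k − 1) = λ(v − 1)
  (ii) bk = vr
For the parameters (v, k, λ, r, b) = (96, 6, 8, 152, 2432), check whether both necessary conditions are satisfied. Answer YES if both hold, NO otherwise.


Condition (i): r(k − 1) = 152·5 = 760; λ(v − 1) = 8·95 = 760. Match? YES.
Condition (ii): bk = 2432·6 = 14592; vr = 96·152 = 14592. Match? YES.
Both conditions hold? YES.

YES


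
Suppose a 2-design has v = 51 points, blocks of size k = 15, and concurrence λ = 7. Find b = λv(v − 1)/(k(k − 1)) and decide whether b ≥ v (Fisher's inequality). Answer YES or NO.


b = λv(v − 1)/(k(k − 1)) = 7·51·50/(15·14) = 17850/210 = 85.
Compare with v = 51: b ≥ v, so Fisher's inequality holds.

YES


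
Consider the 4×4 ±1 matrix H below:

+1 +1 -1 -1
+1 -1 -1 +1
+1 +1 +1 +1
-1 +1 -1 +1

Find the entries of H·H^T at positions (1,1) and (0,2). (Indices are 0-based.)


Row 0 of H: [1, 1, -1, -1].
Row 1 of H: [1, -1, -1, 1].
Row 2 of H: [1, 1, 1, 1].
(H·H^T)[1][1] = Σ_j H[1][j]·H[1][j] = (1)² + (-1)² + (-1)² + (1)² = 1 + 1 + 1 + 1 = 4.
(H·H^T)[0][2] = Σ_j H[0][j]·H[2][j] = (1)·(1) + (1)·(1) + (-1)·(1) + (-1)·(1) = 1 + 1 + -1 + -1 = 0.
So rows 0 and 2 are orthogonal; the diagonal entry equals n = 4.

(1,1) entry = 4; (0,2) entry = 0.


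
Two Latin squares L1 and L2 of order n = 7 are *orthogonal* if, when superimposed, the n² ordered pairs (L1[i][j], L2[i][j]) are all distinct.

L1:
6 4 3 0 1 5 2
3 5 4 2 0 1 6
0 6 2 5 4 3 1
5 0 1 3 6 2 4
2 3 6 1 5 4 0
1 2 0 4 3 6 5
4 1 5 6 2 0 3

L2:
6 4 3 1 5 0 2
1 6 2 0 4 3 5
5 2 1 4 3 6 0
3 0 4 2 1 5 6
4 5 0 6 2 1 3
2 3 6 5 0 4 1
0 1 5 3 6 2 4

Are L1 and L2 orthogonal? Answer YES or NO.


Form the n² = 49 superimposed pairs (L1[i][j], L2[i][j]), row by row (rows and columns indexed from 0):
row 0: (6,6) (4,4) (3,3) (0,1) (1,5) (5,0) (2,2)
row 1: (3,1) (5,6) (4,2) (2,0) (0,4) (1,3) (6,5)
row 2: (0,5) (6,2) (2,1) (5,4) (4,3) (3,6) (1,0)
row 3: (5,3) (0,0) (1,4) (3,2) (6,1) (2,5) (4,6)
row 4: (2,4) (3,5) (6,0) (1,6) (5,2) (4,1) (0,3)
row 5: (1,2) (2,3) (0,6) (4,5) (3,0) (6,4) (5,1)
row 6: (4,0) (1,1) (5,5) (6,3) (2,6) (0,2) (3,4)
Orthogonality requires all 49 pairs distinct.
Check by first coordinate: for each symbol s of L1, list the L2 entries in the n cells where L1 = s; they must all differ.
  L1 = 0: L2 entries (in reading order) 1, 4, 5, 0, 3, 6, 2 — all 7 distinct ✓
  L1 = 1: L2 entries (in reading order) 5, 3, 0, 4, 6, 2, 1 — all 7 distinct ✓
  L1 = 2: L2 entries (in reading order) 2, 0, 1, 5, 4, 3, 6 — all 7 distinct ✓
  L1 = 3: L2 entries (in reading order) 3, 1, 6, 2, 5, 0, 4 — all 7 distinct ✓
  L1 = 4: L2 entries (in reading order) 4, 2, 3, 6, 1, 5, 0 — all 7 distinct ✓
  L1 = 5: L2 entries (in reading order) 0, 6, 4, 3, 2, 1, 5 — all 7 distinct ✓
  L1 = 6: L2 entries (in reading order) 6, 5, 2, 1, 0, 4, 3 — all 7 distinct ✓
Every symbol of L1 meets every symbol of L2 exactly once, so all 49 pairs are distinct (49 of 49).
Conclusion: YES.

YES


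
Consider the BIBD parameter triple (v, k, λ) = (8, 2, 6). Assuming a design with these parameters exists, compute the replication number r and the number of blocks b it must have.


Any 2-(v, k, λ) BIBD satisfies two necessary conditions:
  (i)  Each point sits in r blocks, and counting incidences through any fixed point gives r(k − 1) = λ(v − 1), so r = λ(v − 1)/(k − 1).
  (ii) Total incidences bk = vr, so b = vr/k.
Step 1: r = λ(v − 1)/(k − 1) = 6·(8 − 1)/(2 − 1) = 6·7/1 = 42/1 = 42.
Step 2: b = vr/k = 8·42/2 = 336/2 = 168.
Check integrality: r = 42 ∈ Z ✓, b = 168 ∈ Z ✓.
(These identities are necessary conditions: they determine r and b for any design with these parameters, but do not by themselves prove that one exists.)

r = 42, b = 168.


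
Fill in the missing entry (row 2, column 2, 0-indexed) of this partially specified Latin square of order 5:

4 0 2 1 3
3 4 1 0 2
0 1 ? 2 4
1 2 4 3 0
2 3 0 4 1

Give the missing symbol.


Row 2 contains symbols [0, 1, 2, 4] — missing [3].
Column 2 contains symbols [0, 1, 2, 4] — missing [3].
The missing symbol must appear in both missing sets; intersection = [3].
Therefore the hidden value is 3.

Missing value = 3.


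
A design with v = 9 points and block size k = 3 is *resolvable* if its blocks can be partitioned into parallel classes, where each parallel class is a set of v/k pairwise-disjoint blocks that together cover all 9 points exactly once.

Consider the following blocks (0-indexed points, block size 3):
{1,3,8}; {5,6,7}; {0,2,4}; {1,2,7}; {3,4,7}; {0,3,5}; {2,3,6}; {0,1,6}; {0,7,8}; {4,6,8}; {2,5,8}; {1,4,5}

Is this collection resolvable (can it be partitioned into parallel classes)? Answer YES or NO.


v = 9, block size k = 3, number of blocks = 12.
For resolvability, blocks must partition into parallel classes of size v/k = 3.
Total blocks must therefore be a multiple of 3: 12 = 3·4 + 0 ⇒ divisible ✓.
Greedy packing gives 4 candidate class(es). Each should be a full parallel class (size 3, covers all 9 points).
  Class 1 (3 blocks): {1,3,8}; {5,6,7}; {0,2,4}. Points covered: [0, 1, 2, 3, 4, 5, 6, 7, 8].
  Class 2 (3 blocks): {1,2,7}; {0,3,5}; {4,6,8}. Points covered: [0, 1, 2, 3, 4, 5, 6, 7, 8].
  Class 3 (3 blocks): {3,4,7}; {0,1,6}; {2,5,8}. Points covered: [0, 1, 2, 3, 4, 5, 6, 7, 8].
  Class 4 (3 blocks): {2,3,6}; {0,7,8}; {1,4,5}. Points covered: [0, 1, 2, 3, 4, 5, 6, 7, 8].
All classes full (size 3)? YES. All classes cover every point? YES.
Resolvable? YES.

YES


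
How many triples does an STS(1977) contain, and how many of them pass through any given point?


An STS(v) is a 2-(v, 3, 1) BIBD: block size k = 3, λ = 1.
Replication: r(k − 1) = λ(v − 1) ⇒ r·2 = 1977 − 1 = 1976 ⇒ r = 988.
Block count: bk = vr ⇒ b·3 = 1977·988 = 1953276 ⇒ b = 651092.
(Check via b = v(v − 1)/6 = 1977·1976/6 = 3906552/6 = 651092.)

r = 988, b = 651092.


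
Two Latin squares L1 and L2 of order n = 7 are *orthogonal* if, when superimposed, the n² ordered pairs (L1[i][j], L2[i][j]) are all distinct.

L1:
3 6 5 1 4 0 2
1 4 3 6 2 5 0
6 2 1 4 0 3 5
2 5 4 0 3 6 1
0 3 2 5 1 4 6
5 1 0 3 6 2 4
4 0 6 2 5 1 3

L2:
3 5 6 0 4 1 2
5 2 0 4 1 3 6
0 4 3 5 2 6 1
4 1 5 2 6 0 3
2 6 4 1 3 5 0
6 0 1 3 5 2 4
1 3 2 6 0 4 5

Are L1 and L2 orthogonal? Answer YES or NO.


Form the n² = 49 superimposed pairs (L1[i][j], L2[i][j]), row by row (rows and columns indexed from 0):
row 0: (3,3) (6,5) (5,6) (1,0) (4,4) (0,1) (2,2)
row 1: (1,5) (4,2) (3,0) (6,4) (2,1) (5,3) (0,6)
row 2: (6,0) (2,4) (1,3) (4,5) (0,2) (3,6) (5,1)
row 3: (2,4) (5,1) (4,5) (0,2) (3,6) (6,0) (1,3)
row 4: (0,2) (3,6) (2,4) (5,1) (1,3) (4,5) (6,0)
row 5: (5,6) (1,0) (0,1) (3,3) (6,5) (2,2) (4,4)
row 6: (4,1) (0,3) (6,2) (2,6) (5,0) (1,4) (3,5)
Orthogonality requires all 49 pairs distinct.
But the pair (2,4) repeats: cell (2,1) has L1 = 2, L2 = 4, and cell (3,0) has L1 = 2, L2 = 4.
A repeated pair means some other pair never occurs (only 28 distinct pairs out of 49), so the squares are not orthogonal.
Conclusion: NO.

NO


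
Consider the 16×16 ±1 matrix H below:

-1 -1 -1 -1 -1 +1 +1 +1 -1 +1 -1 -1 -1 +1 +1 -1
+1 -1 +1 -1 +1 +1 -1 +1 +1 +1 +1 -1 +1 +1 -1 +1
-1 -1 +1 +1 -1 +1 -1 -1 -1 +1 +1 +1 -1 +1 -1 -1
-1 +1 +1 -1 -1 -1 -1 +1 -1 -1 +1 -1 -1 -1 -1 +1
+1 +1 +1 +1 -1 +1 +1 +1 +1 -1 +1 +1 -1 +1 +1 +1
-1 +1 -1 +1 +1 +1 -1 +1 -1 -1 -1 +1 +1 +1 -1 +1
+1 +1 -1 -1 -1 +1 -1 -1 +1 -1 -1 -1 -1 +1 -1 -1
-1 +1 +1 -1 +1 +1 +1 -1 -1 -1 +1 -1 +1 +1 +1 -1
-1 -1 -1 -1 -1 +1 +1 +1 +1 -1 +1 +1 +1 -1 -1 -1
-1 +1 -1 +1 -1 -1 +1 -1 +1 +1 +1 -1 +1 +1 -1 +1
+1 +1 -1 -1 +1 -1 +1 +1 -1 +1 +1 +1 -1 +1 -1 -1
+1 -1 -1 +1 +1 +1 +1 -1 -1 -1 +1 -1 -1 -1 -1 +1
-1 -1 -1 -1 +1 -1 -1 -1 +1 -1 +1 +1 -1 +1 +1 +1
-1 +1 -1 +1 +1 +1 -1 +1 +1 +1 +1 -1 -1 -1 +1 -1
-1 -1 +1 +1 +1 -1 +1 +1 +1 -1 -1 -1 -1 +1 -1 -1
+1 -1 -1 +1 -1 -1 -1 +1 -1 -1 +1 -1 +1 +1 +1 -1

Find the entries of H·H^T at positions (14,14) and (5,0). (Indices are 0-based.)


Row 0 of H: [-1, -1, -1, -1, -1, 1, 1, 1, -1, 1, -1, -1, -1, 1, 1, -1].
Row 5 of H: [-1, 1, -1, 1, 1, 1, -1, 1, -1, -1, -1, 1, 1, 1, -1, 1].
Row 14 of H: [-1, -1, 1, 1, 1, -1, 1, 1, 1, -1, -1, -1, -1, 1, -1, -1].
(H·H^T)[14][14] = Σ_j H[14][j]·H[14][j] = (-1)² + (-1)² + (1)² + (1)² + (1)² + (-1)² + (1)² + (1)² + (1)² + (-1)² + (-1)² + (-1)² + (-1)² + (1)² + (-1)² + (-1)² = 1 + 1 + 1 + 1 + 1 + 1 + 1 + 1 + 1 + 1 + 1 + 1 + 1 + 1 + 1 + 1 = 16.
(H·H^T)[5][0] = Σ_j H[5][j]·H[0][j] = (-1)·(-1) + (1)·(-1) + (-1)·(-1) + (1)·(-1) + (1)·(-1) + (1)·(1) + (-1)·(1) + (1)·(1) + (-1)·(-1) + (-1)·(1) + (-1)·(-1) + (1)·(-1) + (1)·(-1) + (1)·(1) + (-1)·(1) + (1)·(-1) = 1 + -1 + 1 + -1 + -1 + 1 + -1 + 1 + 1 + -1 + 1 + -1 + -1 + 1 + -1 + -1 = -2.
Rows 5 and 0 are not orthogonal (dot product = -2 ≠ 0), so H is not a Hadamard matrix.

(14,14) entry = 16; (5,0) entry = -2.


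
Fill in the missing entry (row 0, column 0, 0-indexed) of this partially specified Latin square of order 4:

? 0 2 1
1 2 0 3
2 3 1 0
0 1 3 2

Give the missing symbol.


Row 0 contains symbols [0, 1, 2] — missing [3].
Column 0 contains symbols [0, 1, 2] — missing [3].
The missing symbol must appear in both missing sets; intersection = [3].
Therefore the hidden value is 3.

Missing value = 3.


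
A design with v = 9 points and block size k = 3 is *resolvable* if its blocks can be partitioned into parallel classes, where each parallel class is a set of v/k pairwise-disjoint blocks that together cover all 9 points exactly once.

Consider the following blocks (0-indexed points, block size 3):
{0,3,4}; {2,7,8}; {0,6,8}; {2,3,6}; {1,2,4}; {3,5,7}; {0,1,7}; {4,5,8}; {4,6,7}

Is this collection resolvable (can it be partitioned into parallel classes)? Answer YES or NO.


v = 9, block size k = 3, number of blocks = 9.
For resolvability, blocks must partition into parallel classes of size v/k = 3.
Total blocks must therefore be a multiple of 3: 9 = 3·3 + 0 ⇒ divisible ✓.
Consider block {0,3,4}. The only other block(s) in the collection disjoint from it are {2,7,8} — just 1 block(s). Any parallel class containing {0,3,4} would need 2 other blocks each disjoint from it, so no parallel class of size 3 can contain {0,3,4}.
Since every block must belong to some parallel class in a resolution, the collection cannot be partitioned into parallel classes.
Resolvable? NO.

NO


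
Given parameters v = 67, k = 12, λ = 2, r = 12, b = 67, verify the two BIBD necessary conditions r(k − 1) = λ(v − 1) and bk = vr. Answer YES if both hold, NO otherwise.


Condition (i): r(k − 1) = 12·11 = 132; λ(v − 1) = 2·66 = 132. Match? YES.
Condition (ii): bk = 67·12 = 804; vr = 67·12 = 804. Match? YES.
Both conditions hold? YES.

YES


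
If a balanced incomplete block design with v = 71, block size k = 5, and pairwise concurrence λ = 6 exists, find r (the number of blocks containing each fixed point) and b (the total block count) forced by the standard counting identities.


Any 2-(v, k, λ) BIBD satisfies two necessary conditions:
  (i)  Each point sits in r blocks, and counting incidences through any fixed point gives r(k − 1) = λ(v − 1), so r = λ(v − 1)/(k − 1).
  (ii) Total incidences bk = vr, so b = vr/k.
Step 1: r = λ(v − 1)/(k − 1) = 6·(71 − 1)/(5 − 1) = 6·70/4 = 420/4 = 105.
Step 2: b = vr/k = 71·105/5 = 7455/5 = 1491.
Check integrality: r = 105 ∈ Z ✓, b = 1491 ∈ Z ✓.
(These identities are necessary conditions: they determine r and b for any design with these parameters, but do not by themselves prove that one exists.)

r = 105, b = 1491.


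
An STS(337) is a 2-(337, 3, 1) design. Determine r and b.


An STS(v) is a 2-(v, 3, 1) BIBD: block size k = 3, λ = 1.
Replication: r(k − 1) = λ(v − 1) ⇒ r·2 = 337 − 1 = 336 ⇒ r = 168.
Block count: bk = vr ⇒ b·3 = 337·168 = 56616 ⇒ b = 18872.

r = 168, b = 18872.


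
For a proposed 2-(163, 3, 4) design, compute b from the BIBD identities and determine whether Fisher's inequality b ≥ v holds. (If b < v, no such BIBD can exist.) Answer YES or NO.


b = λv(v − 1)/(k(k − 1)) = 4·163·162/(3·2) = 105624/6 = 17604.
Compare with v = 163: b ≥ v, so Fisher's inequality holds.

YES


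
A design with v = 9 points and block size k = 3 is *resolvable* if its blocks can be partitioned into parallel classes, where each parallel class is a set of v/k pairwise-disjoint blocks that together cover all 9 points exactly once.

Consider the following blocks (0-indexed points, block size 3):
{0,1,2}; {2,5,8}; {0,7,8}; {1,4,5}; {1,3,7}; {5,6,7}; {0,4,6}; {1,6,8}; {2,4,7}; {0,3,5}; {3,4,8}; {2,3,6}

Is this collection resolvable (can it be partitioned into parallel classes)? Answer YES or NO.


v = 9, block size k = 3, number of blocks = 12.
For resolvability, blocks must partition into parallel classes of size v/k = 3.
Total blocks must therefore be a multiple of 3: 12 = 3·4 + 0 ⇒ divisible ✓.
Greedy packing gives 4 candidate class(es). Each should be a full parallel class (size 3, covers all 9 points).
  Class 1 (3 blocks): {0,1,2}; {5,6,7}; {3,4,8}. Points covered: [0, 1, 2, 3, 4, 5, 6, 7, 8].
  Class 2 (3 blocks): {2,5,8}; {1,3,7}; {0,4,6}. Points covered: [0, 1, 2, 3, 4, 5, 6, 7, 8].
  Class 3 (3 blocks): {0,7,8}; {1,4,5}; {2,3,6}. Points covered: [0, 1, 2, 3, 4, 5, 6, 7, 8].
  Class 4 (3 blocks): {1,6,8}; {2,4,7}; {0,3,5}. Points covered: [0, 1, 2, 3, 4, 5, 6, 7, 8].
All classes full (size 3)? YES. All classes cover every point? YES.
Resolvable? YES.

YES


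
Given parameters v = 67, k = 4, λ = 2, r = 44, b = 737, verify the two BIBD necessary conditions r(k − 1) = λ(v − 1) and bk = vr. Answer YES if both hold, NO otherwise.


Condition (i): r(k − 1) = 44·3 = 132; λ(v − 1) = 2·66 = 132. Match? YES.
Condition (ii): bk = 737·4 = 2948; vr = 67·44 = 2948. Match? YES.
Both conditions hold? YES.

YES


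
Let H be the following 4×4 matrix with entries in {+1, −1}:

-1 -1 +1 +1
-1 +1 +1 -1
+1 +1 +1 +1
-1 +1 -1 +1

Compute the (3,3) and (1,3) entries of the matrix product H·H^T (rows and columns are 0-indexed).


Row 1 of H: [-1, 1, 1, -1].
Row 3 of H: [-1, 1, -1, 1].
(H·H^T)[3][3] = Σ_j H[3][j]·H[3][j] = (-1)² + (1)² + (-1)² + (1)² = 1 + 1 + 1 + 1 = 4.
(H·H^T)[1][3] = Σ_j H[1][j]·H[3][j] = (-1)·(-1) + (1)·(1) + (1)·(-1) + (-1)·(1) = 1 + 1 + -1 + -1 = 0.
So rows 1 and 3 are orthogonal; the diagonal entry equals n = 4.

(3,3) entry = 4; (1,3) entry = 0.


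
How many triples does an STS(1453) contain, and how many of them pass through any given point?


An STS(v) is a 2-(v, 3, 1) BIBD: block size k = 3, λ = 1.
Replication: r(k − 1) = λ(v − 1) ⇒ r·2 = 1453 − 1 = 1452 ⇒ r = 726.
Block count: bk = vr ⇒ b·3 = 1453·726 = 1054878 ⇒ b = 351626.

r = 726, b = 351626.
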